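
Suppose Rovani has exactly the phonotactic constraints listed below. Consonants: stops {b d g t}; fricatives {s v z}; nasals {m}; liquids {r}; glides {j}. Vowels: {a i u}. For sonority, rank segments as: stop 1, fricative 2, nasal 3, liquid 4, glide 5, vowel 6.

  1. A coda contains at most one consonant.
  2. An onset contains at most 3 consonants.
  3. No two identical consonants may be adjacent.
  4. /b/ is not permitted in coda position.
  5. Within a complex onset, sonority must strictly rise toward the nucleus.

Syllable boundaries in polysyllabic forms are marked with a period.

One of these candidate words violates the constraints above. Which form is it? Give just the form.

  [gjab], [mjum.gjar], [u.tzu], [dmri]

[gjab] — violates constraint 4: syllable 1 coda contains /b/ → illicit
[mjum.gjar] — σ1 onset /mj/ (3→5 rises), coda /m/ ok; σ2 onset /gj/ (1→5 rises), coda /r/ ok → licit
[u.tzu] — σ1 onset /∅/, coda /∅/ ok; σ2 onset /tz/ (1→2 rises), coda /∅/ ok → licit
[dmri] — σ1 onset /dmr/ (1→3→4 rises), coda /∅/ ok → licit

[gjab]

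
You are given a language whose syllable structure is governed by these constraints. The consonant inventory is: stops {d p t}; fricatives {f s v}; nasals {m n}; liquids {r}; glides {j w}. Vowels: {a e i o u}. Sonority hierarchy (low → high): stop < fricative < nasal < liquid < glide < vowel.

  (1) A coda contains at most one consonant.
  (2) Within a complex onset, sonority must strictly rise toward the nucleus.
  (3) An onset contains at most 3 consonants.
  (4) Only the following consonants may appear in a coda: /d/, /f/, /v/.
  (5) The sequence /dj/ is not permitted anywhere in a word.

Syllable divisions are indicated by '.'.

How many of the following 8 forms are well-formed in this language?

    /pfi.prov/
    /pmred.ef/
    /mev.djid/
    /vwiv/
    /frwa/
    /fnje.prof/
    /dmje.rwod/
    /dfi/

/pfi.prov/ — σ1 onset /pf/ (1→2 rises), coda /∅/ ok; σ2 onset /pr/ (1→4 rises), coda /v/ ok → well-formed
/pmred.ef/ — σ1 onset /pmr/ (1→3→4 rises), coda /d/ ok; σ2 onset /∅/, coda /f/ ok → well-formed
/mev.djid/ — violates constraint 5: contains banned sequence /dj/ → ill-formed
/vwiv/ — σ1 onset /vw/ (2→5 rises), coda /v/ ok → well-formed
/frwa/ — σ1 onset /frw/ (2→4→5 rises), coda /∅/ ok → well-formed
/fnje.prof/ — σ1 onset /fnj/ (2→3→5 rises), coda /∅/ ok; σ2 onset /pr/ (1→4 rises), coda /f/ ok → well-formed
/dmje.rwod/ — σ1 onset /dmj/ (1→3→5 rises), coda /∅/ ok; σ2 onset /rw/ (4→5 rises), coda /d/ ok → well-formed
/dfi/ — σ1 onset /df/ (1→2 rises), coda /∅/ ok → well-formed
Well-formed: /pfi.prov/, /pmred.ef/, /vwiv/, /frwa/, /fnje.prof/, /dmje.rwod/, /dfi/ → 7.

7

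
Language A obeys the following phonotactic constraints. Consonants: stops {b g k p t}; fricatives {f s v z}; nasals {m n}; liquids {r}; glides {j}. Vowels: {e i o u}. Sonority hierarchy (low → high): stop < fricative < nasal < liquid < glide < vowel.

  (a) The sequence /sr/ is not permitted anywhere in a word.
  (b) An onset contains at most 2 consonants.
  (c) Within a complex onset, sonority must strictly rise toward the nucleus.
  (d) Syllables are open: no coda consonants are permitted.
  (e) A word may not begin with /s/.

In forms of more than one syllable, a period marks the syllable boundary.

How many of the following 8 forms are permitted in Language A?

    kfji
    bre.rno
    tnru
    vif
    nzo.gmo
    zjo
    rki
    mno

kfji — violates constraint (b): syllable 1 onset /kfj/ has 3 consonants (> 2) → not permitted
bre.rno — violates constraint (c): syllable 2 onset /rn/: /r/ (liquid, 4) → /n/ (nasal, 3) does not rise → not permitted
tnru — violates constraint (b): syllable 1 onset /tnr/ has 3 consonants (> 2) → not permitted
vif — violates constraint (d): syllable 1 coda /f/ has 1 consonant (> 0) → not permitted
nzo.gmo — violates constraint (c): syllable 1 onset /nz/: /n/ (nasal, 3) → /z/ (fricative, 2) does not rise → not permitted
zjo — σ1 onset /zj/ (2→5 rises), coda /∅/ ok → permitted
rki — violates constraint (c): syllable 1 onset /rk/: /r/ (liquid, 4) → /k/ (stop, 1) does not rise → not permitted
mno — violates constraint (c): syllable 1 onset /mn/: /m/ (nasal, 3) → /n/ (nasal, 3) does not rise → not permitted
Permitted: zjo → 1.

1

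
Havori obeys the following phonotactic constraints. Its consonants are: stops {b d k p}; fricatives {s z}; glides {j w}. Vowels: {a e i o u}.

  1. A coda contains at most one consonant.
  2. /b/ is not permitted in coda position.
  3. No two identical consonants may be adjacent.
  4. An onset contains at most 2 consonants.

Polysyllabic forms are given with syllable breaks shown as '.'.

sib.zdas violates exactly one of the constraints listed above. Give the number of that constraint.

sib.zdas: syllable 1 coda contains /b/.
This is a violation of constraint 2: "/b/ is not permitted in coda position."
The remaining constraints (1, 3, 4) are satisfied.

2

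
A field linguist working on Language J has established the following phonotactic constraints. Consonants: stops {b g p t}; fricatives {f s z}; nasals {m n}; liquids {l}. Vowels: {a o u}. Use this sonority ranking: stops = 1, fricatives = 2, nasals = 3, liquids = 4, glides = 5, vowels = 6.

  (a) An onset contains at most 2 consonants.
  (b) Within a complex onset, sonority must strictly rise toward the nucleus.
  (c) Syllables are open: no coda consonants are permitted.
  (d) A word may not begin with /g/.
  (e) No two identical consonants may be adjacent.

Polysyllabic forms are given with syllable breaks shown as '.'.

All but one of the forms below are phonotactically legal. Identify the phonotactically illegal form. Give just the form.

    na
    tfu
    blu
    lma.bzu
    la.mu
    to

lma.bzu

na — σ1 onset /n/, coda /∅/ ok → phonotactically legal
tfu — σ1 onset /tf/ (1→2 rises), coda /∅/ ok → phonotactically legal
blu — σ1 onset /bl/ (1→4 rises), coda /∅/ ok → phonotactically legal
lma.bzu — violates constraint (b): syllable 1 onset /lm/: /l/ (liquid, 4) → /m/ (nasal, 3) does not rise → phonotactically illegal
la.mu — σ1 onset /l/, coda /∅/ ok; σ2 onset /m/, coda /∅/ ok → phonotactically legal
to — σ1 onset /t/, coda /∅/ ok → phonotactically legal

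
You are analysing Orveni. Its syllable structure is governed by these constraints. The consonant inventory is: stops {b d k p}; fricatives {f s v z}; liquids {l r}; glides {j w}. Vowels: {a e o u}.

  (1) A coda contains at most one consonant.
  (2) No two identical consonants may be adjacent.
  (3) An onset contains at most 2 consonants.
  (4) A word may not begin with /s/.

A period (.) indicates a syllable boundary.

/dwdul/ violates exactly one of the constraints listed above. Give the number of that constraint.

/dwdul/: syllable 1 onset /dwd/ has 3 consonants (> 2).
This is a violation of constraint 3: "An onset contains at most 2 consonants."
The remaining constraints (1, 2, 4) are satisfied.

3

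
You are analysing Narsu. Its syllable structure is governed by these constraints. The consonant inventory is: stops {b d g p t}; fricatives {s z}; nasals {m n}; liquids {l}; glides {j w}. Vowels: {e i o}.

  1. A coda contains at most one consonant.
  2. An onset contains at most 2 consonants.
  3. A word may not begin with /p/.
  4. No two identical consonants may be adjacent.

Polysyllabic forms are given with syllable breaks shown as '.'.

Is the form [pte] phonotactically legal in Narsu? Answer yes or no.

no

[pte] — violates constraint 3: word begins with /p/ → phonotactically illegal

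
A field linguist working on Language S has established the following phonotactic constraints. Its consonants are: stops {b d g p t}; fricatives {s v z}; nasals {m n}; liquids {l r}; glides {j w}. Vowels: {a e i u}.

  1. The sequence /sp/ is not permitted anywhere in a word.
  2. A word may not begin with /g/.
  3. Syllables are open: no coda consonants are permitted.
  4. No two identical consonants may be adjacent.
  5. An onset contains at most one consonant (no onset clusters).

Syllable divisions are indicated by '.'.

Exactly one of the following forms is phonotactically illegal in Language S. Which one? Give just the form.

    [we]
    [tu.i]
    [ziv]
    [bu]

[we] — σ1 onset /w/, coda /∅/ ok → phonotactically legal
[tu.i] — σ1 onset /t/, coda /∅/ ok; σ2 onset /∅/, coda /∅/ ok → phonotactically legal
[ziv] — violates constraint 3: syllable 1 coda /v/ has 1 consonant (> 0) → phonotactically illegal
[bu] — σ1 onset /b/, coda /∅/ ok → phonotactically legal

[ziv]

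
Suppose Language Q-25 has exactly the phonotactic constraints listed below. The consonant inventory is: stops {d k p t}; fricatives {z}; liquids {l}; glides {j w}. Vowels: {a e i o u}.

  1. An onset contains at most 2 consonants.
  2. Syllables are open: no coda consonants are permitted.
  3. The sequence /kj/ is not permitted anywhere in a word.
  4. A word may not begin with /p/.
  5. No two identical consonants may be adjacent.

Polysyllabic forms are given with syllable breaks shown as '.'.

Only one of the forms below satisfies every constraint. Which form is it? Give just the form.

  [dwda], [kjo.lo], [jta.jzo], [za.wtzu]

[jta.jzo]

[dwda] — violates constraint 1: syllable 1 onset /dwd/ has 3 consonants (> 2) → ill-formed
[kjo.lo] — violates constraint 3: contains banned sequence /kj/ → ill-formed
[jta.jzo] — σ1 onset /jt/ (2C), coda /∅/ ok; σ2 onset /jz/ (2C), coda /∅/ ok → well-formed
[za.wtzu] — violates constraint 1: syllable 2 onset /wtz/ has 3 consonants (> 2) → ill-formed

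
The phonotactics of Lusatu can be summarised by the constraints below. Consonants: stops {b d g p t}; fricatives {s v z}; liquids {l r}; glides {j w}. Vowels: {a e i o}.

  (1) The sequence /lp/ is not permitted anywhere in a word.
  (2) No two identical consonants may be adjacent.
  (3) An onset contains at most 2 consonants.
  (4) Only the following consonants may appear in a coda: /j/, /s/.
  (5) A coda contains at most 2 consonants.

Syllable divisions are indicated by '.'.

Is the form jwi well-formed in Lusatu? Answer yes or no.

jwi — σ1 onset /jw/ (2C), coda /∅/ ok → well-formed

yes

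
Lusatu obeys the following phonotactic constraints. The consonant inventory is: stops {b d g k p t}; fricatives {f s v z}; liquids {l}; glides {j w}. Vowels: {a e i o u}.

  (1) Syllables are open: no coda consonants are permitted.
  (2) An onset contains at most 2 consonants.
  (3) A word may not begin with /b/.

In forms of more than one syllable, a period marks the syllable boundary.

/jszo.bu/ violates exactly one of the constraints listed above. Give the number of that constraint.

2

/jszo.bu/: syllable 1 onset /jsz/ has 3 consonants (> 2).
This is a violation of constraint 2: "An onset contains at most 2 consonants."
The remaining constraints (1, 3) are satisfied.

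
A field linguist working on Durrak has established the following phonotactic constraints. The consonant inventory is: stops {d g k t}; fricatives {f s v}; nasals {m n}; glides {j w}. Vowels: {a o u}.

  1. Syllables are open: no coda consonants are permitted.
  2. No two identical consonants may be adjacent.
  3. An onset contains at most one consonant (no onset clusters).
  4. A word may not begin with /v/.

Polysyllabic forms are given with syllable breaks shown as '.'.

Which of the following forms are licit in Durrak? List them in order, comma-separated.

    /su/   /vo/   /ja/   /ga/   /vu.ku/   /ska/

/su/, /ja/, /ga/

/su/ — σ1 onset /s/, coda /∅/ ok → licit
/vo/ — violates constraint 4: word begins with /v/ → illicit
/ja/ — σ1 onset /j/, coda /∅/ ok → licit
/ga/ — σ1 onset /g/, coda /∅/ ok → licit
/vu.ku/ — violates constraint 4: word begins with /v/ → illicit
/ska/ — violates constraint 3: syllable 1 onset /sk/ has 2 consonants (> 1) → illicit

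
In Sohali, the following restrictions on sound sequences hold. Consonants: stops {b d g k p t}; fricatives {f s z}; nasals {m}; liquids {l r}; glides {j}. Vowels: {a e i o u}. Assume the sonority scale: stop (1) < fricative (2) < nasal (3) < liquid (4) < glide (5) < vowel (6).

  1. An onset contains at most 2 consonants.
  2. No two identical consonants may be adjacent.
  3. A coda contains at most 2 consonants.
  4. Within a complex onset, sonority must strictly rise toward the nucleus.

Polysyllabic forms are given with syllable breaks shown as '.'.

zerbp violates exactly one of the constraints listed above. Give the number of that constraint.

zerbp: syllable 1 coda /rbp/ has 3 consonants (> 2).
This is a violation of constraint 3: "A coda contains at most 2 consonants."
The remaining constraints (1, 2, 4) are satisfied.

3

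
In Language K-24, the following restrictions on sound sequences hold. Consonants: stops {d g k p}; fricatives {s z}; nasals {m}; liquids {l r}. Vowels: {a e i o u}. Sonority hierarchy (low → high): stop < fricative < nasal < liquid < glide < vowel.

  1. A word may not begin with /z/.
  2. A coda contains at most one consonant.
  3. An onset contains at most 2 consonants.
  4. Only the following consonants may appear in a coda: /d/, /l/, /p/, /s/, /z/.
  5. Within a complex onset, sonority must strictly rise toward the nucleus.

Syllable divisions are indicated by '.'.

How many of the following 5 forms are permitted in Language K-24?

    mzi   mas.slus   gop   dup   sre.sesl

mzi — violates constraint 5: syllable 1 onset /mz/: /m/ (nasal, 3) → /z/ (fricative, 2) does not rise → not permitted
mas.slus — σ1 onset /m/, coda /s/ ok; σ2 onset /sl/ (2→4 rises), coda /s/ ok → permitted
gop — σ1 onset /g/, coda /p/ ok → permitted
dup — σ1 onset /d/, coda /p/ ok → permitted
sre.sesl — violates constraint 2: syllable 2 coda /sl/ has 2 consonants (> 1) → not permitted
Permitted: mas.slus, gop, dup → 3.

3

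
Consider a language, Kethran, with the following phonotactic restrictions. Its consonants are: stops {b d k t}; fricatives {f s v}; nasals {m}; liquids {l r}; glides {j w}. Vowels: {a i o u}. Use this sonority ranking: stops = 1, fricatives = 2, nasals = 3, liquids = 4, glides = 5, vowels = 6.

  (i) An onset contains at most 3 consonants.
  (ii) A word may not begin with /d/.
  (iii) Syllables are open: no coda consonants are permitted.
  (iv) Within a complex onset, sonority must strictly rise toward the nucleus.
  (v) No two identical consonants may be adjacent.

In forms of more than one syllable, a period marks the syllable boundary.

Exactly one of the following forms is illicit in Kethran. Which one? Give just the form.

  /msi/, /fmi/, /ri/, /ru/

/msi/ — violates constraint (iv): syllable 1 onset /ms/: /m/ (nasal, 3) → /s/ (fricative, 2) does not rise → illicit
/fmi/ — σ1 onset /fm/ (2→3 rises), coda /∅/ ok → licit
/ri/ — σ1 onset /r/, coda /∅/ ok → licit
/ru/ — σ1 onset /r/, coda /∅/ ok → licit

/msi/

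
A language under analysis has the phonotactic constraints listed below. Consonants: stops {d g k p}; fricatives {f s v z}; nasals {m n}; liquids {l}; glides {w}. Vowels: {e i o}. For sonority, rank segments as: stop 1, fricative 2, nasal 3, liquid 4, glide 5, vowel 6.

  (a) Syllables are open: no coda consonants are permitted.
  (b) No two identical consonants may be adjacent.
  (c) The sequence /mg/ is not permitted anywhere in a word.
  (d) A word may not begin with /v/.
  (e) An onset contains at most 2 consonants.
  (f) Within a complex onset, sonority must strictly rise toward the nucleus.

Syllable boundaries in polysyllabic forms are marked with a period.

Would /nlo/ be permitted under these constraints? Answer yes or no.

yes

/nlo/ — σ1 onset /nl/ (3→4 rises), coda /∅/ ok → permitted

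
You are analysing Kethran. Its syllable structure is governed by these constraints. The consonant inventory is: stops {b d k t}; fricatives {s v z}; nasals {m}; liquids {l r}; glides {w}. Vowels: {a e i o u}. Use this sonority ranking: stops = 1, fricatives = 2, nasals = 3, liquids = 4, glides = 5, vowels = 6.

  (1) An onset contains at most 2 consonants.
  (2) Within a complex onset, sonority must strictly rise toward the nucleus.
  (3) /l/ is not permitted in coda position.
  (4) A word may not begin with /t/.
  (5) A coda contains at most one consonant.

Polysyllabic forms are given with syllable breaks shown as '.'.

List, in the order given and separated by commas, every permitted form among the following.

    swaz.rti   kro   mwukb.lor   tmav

swaz.rti — violates constraint 2: syllable 2 onset /rt/: /r/ (liquid, 4) → /t/ (stop, 1) does not rise → not permitted
kro — σ1 onset /kr/ (1→4 rises), coda /∅/ ok → permitted
mwukb.lor — violates constraint 5: syllable 1 coda /kb/ has 2 consonants (> 1) → not permitted
tmav — violates constraint 4: word begins with /t/ → not permitted

kro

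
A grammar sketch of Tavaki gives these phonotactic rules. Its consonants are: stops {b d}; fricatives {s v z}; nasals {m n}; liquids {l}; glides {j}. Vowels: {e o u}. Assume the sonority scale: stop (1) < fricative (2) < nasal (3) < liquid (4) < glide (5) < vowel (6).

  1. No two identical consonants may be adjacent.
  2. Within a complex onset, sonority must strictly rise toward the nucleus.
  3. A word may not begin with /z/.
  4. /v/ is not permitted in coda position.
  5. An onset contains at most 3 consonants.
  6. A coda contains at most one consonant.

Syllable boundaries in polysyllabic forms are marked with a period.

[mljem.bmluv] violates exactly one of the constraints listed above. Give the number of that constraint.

[mljem.bmluv]: syllable 2 coda contains /v/.
This is a violation of constraint 4: "/v/ is not permitted in coda position."
The remaining constraints (1, 2, 3, 5, 6) are satisfied.

4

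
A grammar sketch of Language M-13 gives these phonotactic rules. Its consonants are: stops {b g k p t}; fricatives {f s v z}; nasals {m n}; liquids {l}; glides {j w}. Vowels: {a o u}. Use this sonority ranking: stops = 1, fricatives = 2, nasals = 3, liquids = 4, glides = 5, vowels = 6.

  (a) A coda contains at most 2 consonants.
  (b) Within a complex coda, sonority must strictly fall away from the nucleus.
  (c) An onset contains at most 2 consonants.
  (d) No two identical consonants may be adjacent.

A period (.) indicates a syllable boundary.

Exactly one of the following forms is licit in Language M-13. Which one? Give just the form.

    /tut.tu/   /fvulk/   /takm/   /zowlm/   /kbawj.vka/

/tut.tu/ — violates constraint (d): adjacent identical consonants /tt/ → illicit
/fvulk/ — σ1 onset /fv/ (2C), coda /lk/ (4→1 falls) ok → licit
/takm/ — violates constraint (b): syllable 1 coda /km/: /k/ (stop, 1) → /m/ (nasal, 3) does not fall → illicit
/zowlm/ — violates constraint (a): syllable 1 coda /wlm/ has 3 consonants (> 2) → illicit
/kbawj.vka/ — violates constraint (b): syllable 1 coda /wj/: /w/ (glide, 5) → /j/ (glide, 5) does not fall → illicit

/fvulk/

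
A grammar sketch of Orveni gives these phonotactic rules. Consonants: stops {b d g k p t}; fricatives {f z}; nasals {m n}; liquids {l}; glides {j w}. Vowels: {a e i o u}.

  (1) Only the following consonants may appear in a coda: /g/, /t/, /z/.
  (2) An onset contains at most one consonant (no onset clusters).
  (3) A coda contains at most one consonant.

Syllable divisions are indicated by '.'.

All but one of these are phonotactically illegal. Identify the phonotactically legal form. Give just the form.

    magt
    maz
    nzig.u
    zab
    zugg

magt — violates constraint 3: syllable 1 coda /gt/ has 2 consonants (> 1) → phonotactically illegal
maz — σ1 onset /m/, coda /z/ ok → phonotactically legal
nzig.u — violates constraint 2: syllable 1 onset /nz/ has 2 consonants (> 1) → phonotactically illegal
zab — violates constraint 1: syllable 1 coda contains /b/, which is not a licensed coda consonant → phonotactically illegal
zugg — violates constraint 3: syllable 1 coda /gg/ has 2 consonants (> 1) → phonotactically illegal

maz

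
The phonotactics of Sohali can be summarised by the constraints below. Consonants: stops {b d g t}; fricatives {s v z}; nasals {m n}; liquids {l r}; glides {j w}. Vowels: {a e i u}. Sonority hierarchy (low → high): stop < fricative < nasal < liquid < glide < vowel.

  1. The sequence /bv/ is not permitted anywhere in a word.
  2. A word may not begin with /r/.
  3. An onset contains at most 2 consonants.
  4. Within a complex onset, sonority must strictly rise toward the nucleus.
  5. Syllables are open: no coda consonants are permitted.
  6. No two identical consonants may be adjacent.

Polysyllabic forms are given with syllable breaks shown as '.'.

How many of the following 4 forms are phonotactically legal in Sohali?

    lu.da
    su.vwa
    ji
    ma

4

lu.da — σ1 onset /l/, coda /∅/ ok; σ2 onset /d/, coda /∅/ ok → phonotactically legal
su.vwa — σ1 onset /s/, coda /∅/ ok; σ2 onset /vw/ (2→5 rises), coda /∅/ ok → phonotactically legal
ji — σ1 onset /j/, coda /∅/ ok → phonotactically legal
ma — σ1 onset /m/, coda /∅/ ok → phonotactically legal
Phonotactically legal: lu.da, su.vwa, ji, ma → 4.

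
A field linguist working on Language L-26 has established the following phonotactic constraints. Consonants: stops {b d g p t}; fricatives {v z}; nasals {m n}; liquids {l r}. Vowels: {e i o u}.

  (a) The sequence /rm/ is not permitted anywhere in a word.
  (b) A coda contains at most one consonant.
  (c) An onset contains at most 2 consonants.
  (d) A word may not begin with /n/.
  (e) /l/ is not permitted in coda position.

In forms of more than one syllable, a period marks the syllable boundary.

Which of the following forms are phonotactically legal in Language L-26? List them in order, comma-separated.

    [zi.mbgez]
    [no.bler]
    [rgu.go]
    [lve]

[rgu.go], [lve]

[zi.mbgez] — violates constraint (c): syllable 2 onset /mbg/ has 3 consonants (> 2) → phonotactically illegal
[no.bler] — violates constraint (d): word begins with /n/ → phonotactically illegal
[rgu.go] — σ1 onset /rg/ (2C), coda /∅/ ok; σ2 onset /g/, coda /∅/ ok → phonotactically legal
[lve] — σ1 onset /lv/ (2C), coda /∅/ ok → phonotactically legal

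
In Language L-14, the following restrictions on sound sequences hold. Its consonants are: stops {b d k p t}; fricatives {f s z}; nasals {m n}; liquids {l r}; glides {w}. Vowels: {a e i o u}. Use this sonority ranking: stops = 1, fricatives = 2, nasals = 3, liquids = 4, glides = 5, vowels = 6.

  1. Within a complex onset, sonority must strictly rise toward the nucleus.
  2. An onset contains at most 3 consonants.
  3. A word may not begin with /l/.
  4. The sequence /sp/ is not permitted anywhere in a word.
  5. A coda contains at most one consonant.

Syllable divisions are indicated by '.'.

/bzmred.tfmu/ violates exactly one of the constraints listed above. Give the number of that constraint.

/bzmred.tfmu/: syllable 1 onset /bzmr/ has 4 consonants (> 3).
This is a violation of constraint 2: "An onset contains at most 3 consonants."
The remaining constraints (1, 3, 4, 5) are satisfied.

2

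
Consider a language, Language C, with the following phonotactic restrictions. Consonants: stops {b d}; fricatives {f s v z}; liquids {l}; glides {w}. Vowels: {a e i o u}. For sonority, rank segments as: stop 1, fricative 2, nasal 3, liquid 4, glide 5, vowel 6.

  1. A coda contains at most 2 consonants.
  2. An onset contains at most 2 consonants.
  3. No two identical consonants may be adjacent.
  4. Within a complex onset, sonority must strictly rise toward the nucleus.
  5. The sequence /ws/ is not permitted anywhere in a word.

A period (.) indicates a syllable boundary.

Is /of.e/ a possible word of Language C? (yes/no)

yes

/of.e/ — σ1 onset /∅/, coda /f/ ok; σ2 onset /∅/, coda /∅/ ok → permitted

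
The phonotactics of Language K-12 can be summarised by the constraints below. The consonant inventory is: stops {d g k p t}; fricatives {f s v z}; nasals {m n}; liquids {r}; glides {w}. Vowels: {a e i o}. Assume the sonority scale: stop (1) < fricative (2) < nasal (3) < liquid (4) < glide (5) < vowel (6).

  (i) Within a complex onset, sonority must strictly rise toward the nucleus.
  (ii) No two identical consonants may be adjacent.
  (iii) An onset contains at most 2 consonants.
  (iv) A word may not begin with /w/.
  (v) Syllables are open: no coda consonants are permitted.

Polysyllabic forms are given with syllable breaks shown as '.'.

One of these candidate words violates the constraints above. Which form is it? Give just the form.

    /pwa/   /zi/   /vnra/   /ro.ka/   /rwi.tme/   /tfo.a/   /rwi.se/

/vnra/

/pwa/ — σ1 onset /pw/ (1→5 rises), coda /∅/ ok → phonotactically legal
/zi/ — σ1 onset /z/, coda /∅/ ok → phonotactically legal
/vnra/ — violates constraint (iii): syllable 1 onset /vnr/ has 3 consonants (> 2) → phonotactically illegal
/ro.ka/ — σ1 onset /r/, coda /∅/ ok; σ2 onset /k/, coda /∅/ ok → phonotactically legal
/rwi.tme/ — σ1 onset /rw/ (4→5 rises), coda /∅/ ok; σ2 onset /tm/ (1→3 rises), coda /∅/ ok → phonotactically legal
/tfo.a/ — σ1 onset /tf/ (1→2 rises), coda /∅/ ok; σ2 onset /∅/, coda /∅/ ok → phonotactically legal
/rwi.se/ — σ1 onset /rw/ (4→5 rises), coda /∅/ ok; σ2 onset /s/, coda /∅/ ok → phonotactically legal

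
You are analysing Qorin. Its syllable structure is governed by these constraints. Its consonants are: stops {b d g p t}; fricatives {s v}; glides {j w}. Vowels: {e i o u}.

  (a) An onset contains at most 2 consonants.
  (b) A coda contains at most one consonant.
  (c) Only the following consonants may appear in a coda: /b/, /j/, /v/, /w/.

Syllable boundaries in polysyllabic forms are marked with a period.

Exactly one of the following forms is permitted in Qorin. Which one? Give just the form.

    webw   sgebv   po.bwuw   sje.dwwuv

po.bwuw

webw — violates constraint (b): syllable 1 coda /bw/ has 2 consonants (> 1) → not permitted
sgebv — violates constraint (b): syllable 1 coda /bv/ has 2 consonants (> 1) → not permitted
po.bwuw — σ1 onset /p/, coda /∅/ ok; σ2 onset /bw/ (2C), coda /w/ ok → permitted
sje.dwwuv — violates constraint (a): syllable 2 onset /dww/ has 3 consonants (> 2) → not permitted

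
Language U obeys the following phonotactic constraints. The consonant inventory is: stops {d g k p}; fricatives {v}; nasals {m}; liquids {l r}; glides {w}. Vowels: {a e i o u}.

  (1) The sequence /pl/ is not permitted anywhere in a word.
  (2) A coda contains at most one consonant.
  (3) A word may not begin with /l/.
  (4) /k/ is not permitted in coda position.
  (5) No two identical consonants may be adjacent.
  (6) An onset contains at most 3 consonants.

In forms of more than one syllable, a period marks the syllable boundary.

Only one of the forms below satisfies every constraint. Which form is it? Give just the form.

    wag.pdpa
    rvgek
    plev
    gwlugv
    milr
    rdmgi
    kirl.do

wag.pdpa — σ1 onset /w/, coda /g/ ok; σ2 onset /pdp/ (3C), coda /∅/ ok → well-formed
rvgek — violates constraint 4: syllable 1 coda contains /k/ → ill-formed
plev — violates constraint 1: contains banned sequence /pl/ → ill-formed
gwlugv — violates constraint 2: syllable 1 coda /gv/ has 2 consonants (> 1) → ill-formed
milr — violates constraint 2: syllable 1 coda /lr/ has 2 consonants (> 1) → ill-formed
rdmgi — violates constraint 6: syllable 1 onset /rdmg/ has 4 consonants (> 3) → ill-formed
kirl.do — violates constraint 2: syllable 1 coda /rl/ has 2 consonants (> 1) → ill-formed

wag.pdpa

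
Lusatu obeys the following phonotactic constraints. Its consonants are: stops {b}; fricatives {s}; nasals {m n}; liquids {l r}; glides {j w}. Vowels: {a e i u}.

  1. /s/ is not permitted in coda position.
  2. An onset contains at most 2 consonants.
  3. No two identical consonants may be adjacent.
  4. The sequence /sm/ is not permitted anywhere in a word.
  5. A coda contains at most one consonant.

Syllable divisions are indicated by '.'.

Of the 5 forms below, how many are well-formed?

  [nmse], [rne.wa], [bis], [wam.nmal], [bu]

3

[nmse] — violates constraint 2: syllable 1 onset /nms/ has 3 consonants (> 2) → ill-formed
[rne.wa] — σ1 onset /rn/ (2C), coda /∅/ ok; σ2 onset /w/, coda /∅/ ok → well-formed
[bis] — violates constraint 1: syllable 1 coda contains /s/ → ill-formed
[wam.nmal] — σ1 onset /w/, coda /m/ ok; σ2 onset /nm/ (2C), coda /l/ ok → well-formed
[bu] — σ1 onset /b/, coda /∅/ ok → well-formed
Well-formed: [rne.wa], [wam.nmal], [bu] → 3.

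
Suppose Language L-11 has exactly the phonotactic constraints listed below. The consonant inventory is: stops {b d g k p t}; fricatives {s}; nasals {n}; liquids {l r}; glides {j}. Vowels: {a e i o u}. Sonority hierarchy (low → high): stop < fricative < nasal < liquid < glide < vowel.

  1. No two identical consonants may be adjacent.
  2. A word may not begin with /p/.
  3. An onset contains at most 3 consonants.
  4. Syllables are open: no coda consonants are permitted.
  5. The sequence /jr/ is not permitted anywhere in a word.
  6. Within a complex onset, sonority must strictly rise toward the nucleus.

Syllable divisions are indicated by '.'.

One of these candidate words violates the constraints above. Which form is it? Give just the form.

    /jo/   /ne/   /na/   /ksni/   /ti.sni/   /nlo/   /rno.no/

/rno.no/

/jo/ — σ1 onset /j/, coda /∅/ ok → well-formed
/ne/ — σ1 onset /n/, coda /∅/ ok → well-formed
/na/ — σ1 onset /n/, coda /∅/ ok → well-formed
/ksni/ — σ1 onset /ksn/ (1→2→3 rises), coda /∅/ ok → well-formed
/ti.sni/ — σ1 onset /t/, coda /∅/ ok; σ2 onset /sn/ (2→3 rises), coda /∅/ ok → well-formed
/nlo/ — σ1 onset /nl/ (3→4 rises), coda /∅/ ok → well-formed
/rno.no/ — violates constraint 6: syllable 1 onset /rn/: /r/ (liquid, 4) → /n/ (nasal, 3) does not rise → ill-formed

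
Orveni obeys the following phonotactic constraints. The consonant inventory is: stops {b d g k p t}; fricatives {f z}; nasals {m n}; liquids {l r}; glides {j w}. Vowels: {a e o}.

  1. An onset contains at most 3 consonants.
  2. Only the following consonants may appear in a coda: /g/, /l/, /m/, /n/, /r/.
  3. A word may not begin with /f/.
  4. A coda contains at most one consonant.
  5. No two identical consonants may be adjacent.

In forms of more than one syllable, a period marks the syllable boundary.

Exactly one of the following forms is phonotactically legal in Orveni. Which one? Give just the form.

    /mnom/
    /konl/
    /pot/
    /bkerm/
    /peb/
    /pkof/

/mnom/

/mnom/ — σ1 onset /mn/ (2C), coda /m/ ok → phonotactically legal
/konl/ — violates constraint 4: syllable 1 coda /nl/ has 2 consonants (> 1) → phonotactically illegal
/pot/ — violates constraint 2: syllable 1 coda contains /t/, which is not a licensed coda consonant → phonotactically illegal
/bkerm/ — violates constraint 4: syllable 1 coda /rm/ has 2 consonants (> 1) → phonotactically illegal
/peb/ — violates constraint 2: syllable 1 coda contains /b/, which is not a licensed coda consonant → phonotactically illegal
/pkof/ — violates constraint 2: syllable 1 coda contains /f/, which is not a licensed coda consonant → phonotactically illegal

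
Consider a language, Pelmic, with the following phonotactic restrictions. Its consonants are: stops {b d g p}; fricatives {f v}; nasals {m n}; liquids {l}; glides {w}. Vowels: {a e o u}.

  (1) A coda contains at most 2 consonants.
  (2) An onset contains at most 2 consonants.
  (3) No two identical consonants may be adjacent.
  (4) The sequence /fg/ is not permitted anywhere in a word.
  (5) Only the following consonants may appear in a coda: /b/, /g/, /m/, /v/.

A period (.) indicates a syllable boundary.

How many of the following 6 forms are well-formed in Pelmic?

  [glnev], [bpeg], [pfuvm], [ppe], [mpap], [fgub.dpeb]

[glnev] — violates constraint 2: syllable 1 onset /gln/ has 3 consonants (> 2) → ill-formed
[bpeg] — σ1 onset /bp/ (2C), coda /g/ ok → well-formed
[pfuvm] — σ1 onset /pf/ (2C), coda /vm/ (2C) ok → well-formed
[ppe] — violates constraint 3: adjacent identical consonants /pp/ → ill-formed
[mpap] — violates constraint 5: syllable 1 coda contains /p/, which is not a licensed coda consonant → ill-formed
[fgub.dpeb] — violates constraint 4: contains banned sequence /fg/ → ill-formed
Well-formed: [bpeg], [pfuvm] → 2.

2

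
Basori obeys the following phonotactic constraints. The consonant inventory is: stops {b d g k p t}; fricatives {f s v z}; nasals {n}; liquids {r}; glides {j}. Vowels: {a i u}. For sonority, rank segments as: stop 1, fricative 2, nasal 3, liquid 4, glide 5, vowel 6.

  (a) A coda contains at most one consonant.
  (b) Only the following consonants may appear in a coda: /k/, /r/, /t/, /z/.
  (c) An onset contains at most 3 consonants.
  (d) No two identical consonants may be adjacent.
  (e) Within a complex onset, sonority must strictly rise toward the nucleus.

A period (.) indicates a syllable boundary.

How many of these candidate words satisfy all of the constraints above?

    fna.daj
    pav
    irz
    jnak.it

fna.daj — violates constraint (b): syllable 2 coda contains /j/, which is not a licensed coda consonant → ill-formed
pav — violates constraint (b): syllable 1 coda contains /v/, which is not a licensed coda consonant → ill-formed
irz — violates constraint (a): syllable 1 coda /rz/ has 2 consonants (> 1) → ill-formed
jnak.it — violates constraint (e): syllable 1 onset /jn/: /j/ (glide, 5) → /n/ (nasal, 3) does not rise → ill-formed
No form is well-formed → 0.

0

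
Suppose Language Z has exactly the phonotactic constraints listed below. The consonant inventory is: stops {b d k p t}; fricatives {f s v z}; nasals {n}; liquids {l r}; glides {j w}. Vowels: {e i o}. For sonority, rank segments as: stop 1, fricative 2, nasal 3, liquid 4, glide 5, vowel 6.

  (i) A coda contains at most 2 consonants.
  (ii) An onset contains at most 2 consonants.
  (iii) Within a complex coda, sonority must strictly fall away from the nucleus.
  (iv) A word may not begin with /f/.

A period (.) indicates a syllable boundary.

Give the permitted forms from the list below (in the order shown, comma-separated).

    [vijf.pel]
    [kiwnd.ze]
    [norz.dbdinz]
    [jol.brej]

[vijf.pel] — σ1 onset /v/, coda /jf/ (5→2 falls) ok; σ2 onset /p/, coda /l/ ok → permitted
[kiwnd.ze] — violates constraint (i): syllable 1 coda /wnd/ has 3 consonants (> 2) → not permitted
[norz.dbdinz] — violates constraint (ii): syllable 2 onset /dbd/ has 3 consonants (> 2) → not permitted
[jol.brej] — σ1 onset /j/, coda /l/ ok; σ2 onset /br/ (2C), coda /j/ ok → permitted

[vijf.pel], [jol.brej]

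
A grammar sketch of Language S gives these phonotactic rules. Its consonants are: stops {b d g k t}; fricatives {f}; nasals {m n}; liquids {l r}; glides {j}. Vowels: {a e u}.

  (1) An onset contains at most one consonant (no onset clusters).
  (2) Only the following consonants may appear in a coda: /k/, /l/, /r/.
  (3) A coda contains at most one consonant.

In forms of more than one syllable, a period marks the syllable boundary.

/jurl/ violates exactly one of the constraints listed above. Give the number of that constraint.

/jurl/: syllable 1 coda /rl/ has 2 consonants (> 1).
This is a violation of constraint 3: "A coda contains at most one consonant."
The remaining constraints (1, 2) are satisfied.

3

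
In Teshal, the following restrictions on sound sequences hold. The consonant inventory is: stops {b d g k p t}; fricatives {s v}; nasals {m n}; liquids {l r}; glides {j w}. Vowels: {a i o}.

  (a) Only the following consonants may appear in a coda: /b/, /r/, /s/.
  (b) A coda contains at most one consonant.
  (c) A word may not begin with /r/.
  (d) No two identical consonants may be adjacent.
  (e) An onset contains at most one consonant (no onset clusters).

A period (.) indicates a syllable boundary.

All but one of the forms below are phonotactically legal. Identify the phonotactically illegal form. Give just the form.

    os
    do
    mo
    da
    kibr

kibr

os — σ1 onset /∅/, coda /s/ ok → phonotactically legal
do — σ1 onset /d/, coda /∅/ ok → phonotactically legal
mo — σ1 onset /m/, coda /∅/ ok → phonotactically legal
da — σ1 onset /d/, coda /∅/ ok → phonotactically legal
kibr — violates constraint (b): syllable 1 coda /br/ has 2 consonants (> 1) → phonotactically illegal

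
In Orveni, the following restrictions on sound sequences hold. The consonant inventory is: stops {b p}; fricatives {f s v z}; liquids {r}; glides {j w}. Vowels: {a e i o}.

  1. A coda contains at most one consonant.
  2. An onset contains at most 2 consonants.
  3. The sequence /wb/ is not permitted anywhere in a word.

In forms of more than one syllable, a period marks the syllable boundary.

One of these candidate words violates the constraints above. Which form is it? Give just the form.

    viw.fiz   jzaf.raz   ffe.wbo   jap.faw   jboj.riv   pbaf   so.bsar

viw.fiz — σ1 onset /v/, coda /w/ ok; σ2 onset /f/, coda /z/ ok → well-formed
jzaf.raz — σ1 onset /jz/ (2C), coda /f/ ok; σ2 onset /r/, coda /z/ ok → well-formed
ffe.wbo — violates constraint 3: contains banned sequence /wb/ → ill-formed
jap.faw — σ1 onset /j/, coda /p/ ok; σ2 onset /f/, coda /w/ ok → well-formed
jboj.riv — σ1 onset /jb/ (2C), coda /j/ ok; σ2 onset /r/, coda /v/ ok → well-formed
pbaf — σ1 onset /pb/ (2C), coda /f/ ok → well-formed
so.bsar — σ1 onset /s/, coda /∅/ ok; σ2 onset /bs/ (2C), coda /r/ ok → well-formed

ffe.wbo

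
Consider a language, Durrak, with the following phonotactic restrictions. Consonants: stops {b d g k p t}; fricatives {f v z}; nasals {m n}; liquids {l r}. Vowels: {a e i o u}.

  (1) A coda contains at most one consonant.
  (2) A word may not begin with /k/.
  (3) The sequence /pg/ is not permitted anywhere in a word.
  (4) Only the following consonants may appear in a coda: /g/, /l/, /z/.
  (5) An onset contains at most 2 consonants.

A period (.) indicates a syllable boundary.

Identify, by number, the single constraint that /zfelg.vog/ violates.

/zfelg.vog/: syllable 1 coda /lg/ has 2 consonants (> 1).
This is a violation of constraint 1: "A coda contains at most one consonant."
The remaining constraints (2, 3, 4, 5) are satisfied.

1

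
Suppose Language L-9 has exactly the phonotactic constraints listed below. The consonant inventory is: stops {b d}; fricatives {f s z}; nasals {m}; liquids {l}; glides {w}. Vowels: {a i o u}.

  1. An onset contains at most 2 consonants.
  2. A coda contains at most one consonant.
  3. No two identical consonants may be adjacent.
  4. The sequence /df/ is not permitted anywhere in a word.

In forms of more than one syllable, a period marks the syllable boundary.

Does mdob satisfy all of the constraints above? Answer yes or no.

yes

mdob — σ1 onset /md/ (2C), coda /b/ ok → well-formed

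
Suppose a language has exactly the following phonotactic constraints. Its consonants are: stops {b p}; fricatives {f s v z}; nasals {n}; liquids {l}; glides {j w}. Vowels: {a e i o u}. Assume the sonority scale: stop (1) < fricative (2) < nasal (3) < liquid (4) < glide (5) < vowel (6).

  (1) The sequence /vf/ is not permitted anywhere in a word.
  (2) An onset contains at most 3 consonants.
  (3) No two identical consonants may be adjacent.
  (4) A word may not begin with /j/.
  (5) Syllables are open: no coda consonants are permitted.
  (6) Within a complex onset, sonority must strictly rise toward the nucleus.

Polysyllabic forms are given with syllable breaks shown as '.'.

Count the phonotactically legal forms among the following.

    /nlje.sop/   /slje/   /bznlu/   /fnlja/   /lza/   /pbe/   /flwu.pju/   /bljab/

/nlje.sop/ — violates constraint 5: syllable 2 coda /p/ has 1 consonant (> 0) → phonotactically illegal
/slje/ — σ1 onset /slj/ (2→4→5 rises), coda /∅/ ok → phonotactically legal
/bznlu/ — violates constraint 2: syllable 1 onset /bznl/ has 4 consonants (> 3) → phonotactically illegal
/fnlja/ — violates constraint 2: syllable 1 onset /fnlj/ has 4 consonants (> 3) → phonotactically illegal
/lza/ — violates constraint 6: syllable 1 onset /lz/: /l/ (liquid, 4) → /z/ (fricative, 2) does not rise → phonotactically illegal
/pbe/ — violates constraint 6: syllable 1 onset /pb/: /p/ (stop, 1) → /b/ (stop, 1) does not rise → phonotactically illegal
/flwu.pju/ — σ1 onset /flw/ (2→4→5 rises), coda /∅/ ok; σ2 onset /pj/ (1→5 rises), coda /∅/ ok → phonotactically legal
/bljab/ — violates constraint 5: syllable 1 coda /b/ has 1 consonant (> 0) → phonotactically illegal
Phonotactically legal: /slje/, /flwu.pju/ → 2.

2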